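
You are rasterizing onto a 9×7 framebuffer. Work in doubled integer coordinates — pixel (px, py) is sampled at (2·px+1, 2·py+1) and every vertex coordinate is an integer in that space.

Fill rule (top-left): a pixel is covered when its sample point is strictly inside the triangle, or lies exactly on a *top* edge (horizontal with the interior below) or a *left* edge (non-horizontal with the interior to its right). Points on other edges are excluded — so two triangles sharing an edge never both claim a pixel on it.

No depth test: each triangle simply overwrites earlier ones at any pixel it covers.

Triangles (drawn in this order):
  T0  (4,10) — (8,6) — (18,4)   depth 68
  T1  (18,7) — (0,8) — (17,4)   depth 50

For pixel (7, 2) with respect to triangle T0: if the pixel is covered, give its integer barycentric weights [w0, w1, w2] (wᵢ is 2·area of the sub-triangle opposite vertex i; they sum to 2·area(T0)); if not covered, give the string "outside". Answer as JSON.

T0:
  2·area = 32
  edge (4, 10)→(8, 6): d=(4,-4) top-left  bias=+0
  edge (8, 6)→(18, 4): d=(10,-2) top-left  bias=+0
  edge (18, 4)→(4, 10): d=(-14,6) right/bottom  bias=-1
    (6,0)@(13, 1): e=[0,-40,72] → ·  [on edge]
    (5,1)@(11, 3): e=[0,-24,56] → ·  [on edge]
    (4,2)@(9, 5): e=[0,-8,40] → ·  [on edge]
    (6,2)@(13, 5): e=[16,0,16] → █  [on edge]
    (7,2)@(15, 5): e=[24,4,4] → █
    (8,2)@(17, 5): e=[32,8,-8] → ·
    (1,3)@(3, 7): e=[-16,0,48] → ·  [on edge]
    (3,3)@(7, 7): e=[0,8,24] → █  [on edge]
    (4,3)@(9, 7): e=[8,12,12] → █
    (5,3)@(11, 7): e=[16,16,0] → ·  [on edge]
    (6,3)@(13, 7): e=[24,20,-12] → ·
    (7,3)@(15, 7): e=[32,24,-24] → ·
    (2,4)@(5, 9): e=[0,24,8] → █  [on edge]
    (1,5)@(3, 11): e=[0,40,-8] → ·  [on edge]
    (0,6)@(1, 13): e=[0,56,-24] → ·  [on edge]
  covered (5 px):
    · · · · · · · · ·
    · · · · · · · · ·
    · · · · · · █ █ ·
    · · · █ █ · · · ·
    · · █ · · · · · ·
    · · · · · · · · ·
    · · · · · · · · ·
T1:
  2·area = 55
  edge (18, 7)→(0, 8): d=(-18,1) right/bottom  bias=-1
  edge (0, 8)→(17, 4): d=(17,-4) top-left  bias=+0
  edge (17, 4)→(18, 7): d=(1,3) right/bottom  bias=-1
    (6,2)@(13, 5): e=[41,1,13] → █
    (7,2)@(15, 5): e=[39,9,7] → █
    (8,2)@(17, 5): e=[37,17,1] → █
    (2,3)@(5, 7): e=[13,3,39] → █
    (3,3)@(7, 7): e=[11,11,33] → █
    (4,3)@(9, 7): e=[9,19,27] → █
    (5,3)@(11, 7): e=[7,27,21] → █
    (2,4)@(5, 9): e=[-23,37,41] → ·
    (3,4)@(7, 9): e=[-25,45,35] → ·
    (4,4)@(9, 9): e=[-27,53,29] → ·
    (5,4)@(11, 9): e=[-29,61,23] → ·
    (6,4)@(13, 9): e=[-31,69,17] → ·
  covered (10 px):
    · · · · · · · · ·
    · · · · · · · · ·
    · · · · · · █ █ █
    · · █ █ █ █ █ █ █
    · · · · · · · · ·
    · · · · · · · · ·
    · · · · · · · · ·

Answer: [4,4,24]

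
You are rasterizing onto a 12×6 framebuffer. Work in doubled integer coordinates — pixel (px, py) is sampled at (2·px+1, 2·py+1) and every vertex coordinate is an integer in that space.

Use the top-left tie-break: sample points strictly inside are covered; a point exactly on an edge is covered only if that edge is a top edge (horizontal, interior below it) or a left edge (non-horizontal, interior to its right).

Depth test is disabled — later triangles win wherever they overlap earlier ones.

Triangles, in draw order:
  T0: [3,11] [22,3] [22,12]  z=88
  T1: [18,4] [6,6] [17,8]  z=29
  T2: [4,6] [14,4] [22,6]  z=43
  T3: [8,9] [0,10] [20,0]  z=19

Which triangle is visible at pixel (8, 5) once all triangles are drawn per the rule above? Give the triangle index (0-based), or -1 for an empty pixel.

T0:
  2·area = 171
  edge (3, 11)→(22, 3): d=(19,-8) top-left  bias=+0
  edge (22, 3)→(22, 12): d=(0,9) right/bottom  bias=-1
  edge (22, 12)→(3, 11): d=(-19,-1) top-left  bias=+0
    (9,2)@(19, 5): e=[14,27,130] → X
    (10,2)@(21, 5): e=[30,9,132] → X
    (11,2)@(23, 5): e=[46,-9,134] → .
    (6,3)@(13, 7): e=[4,81,86] → X
    (7,3)@(15, 7): e=[20,63,88] → X
    (8,3)@(17, 7): e=[36,45,90] → X
    (11,3)@(23, 7): e=[84,-9,96] → .
    (4,4)@(9, 9): e=[10,117,44] → X
    (5,4)@(11, 9): e=[26,99,46] → X
    (11,4)@(23, 9): e=[122,-9,58] → .
    (1,5)@(3, 11): e=[0,171,0] → X  [on edge]
    (2,5)@(5, 11): e=[16,153,2] → X
  covered (24 px):
    . . . . . . . . . . . .
    . . . . . . . . . . . .
    . . . . . . . . . X X .
    . . . . . . X X X X X .
    . . . . X X X X X X X .
    . X X X X X X X X X X .
T1:
  2·area = 46  (B↔C swapped to make it positive)
  edge (18, 4)→(17, 8): d=(-1,4) right/bottom  bias=-1
  edge (17, 8)→(6, 6): d=(-11,-2) top-left  bias=+0
  edge (6, 6)→(18, 4): d=(12,-2) top-left  bias=+0
    (6,2)@(13, 5): e=[19,25,2] → X
    (7,2)@(15, 5): e=[11,29,6] → X
    (8,2)@(17, 5): e=[3,33,10] → X
    (9,2)@(19, 5): e=[-5,37,14] → .
    (6,3)@(13, 7): e=[17,3,26] → X
    (9,3)@(19, 7): e=[-7,15,38] → .
    (6,4)@(13, 9): e=[15,-19,50] → .
    (7,4)@(15, 9): e=[7,-15,54] → .
    (8,4)@(17, 9): e=[-1,-11,58] → .
  covered (6 px):
    . . . . . . . . . . . .
    . . . . . . . . . . . .
    . . . . . . X X X . . .
    . . . . . . X X X . . .
    . . . . . . . . . . . .
    . . . . . . . . . . . .
T2:
  2·area = 36
  edge (4, 6)→(14, 4): d=(10,-2) top-left  bias=+0
  edge (14, 4)→(22, 6): d=(8,2) right/bottom  bias=-1
  edge (22, 6)→(4, 6): d=(-18,0) right/bottom  bias=-1
    (9,1)@(19, 3): e=[0,-18,54] → .  [on edge]
    (4,2)@(9, 5): e=[0,18,18] → X  [on edge]
    (5,2)@(11, 5): e=[4,14,18] → X
    (6,2)@(13, 5): e=[8,10,18] → X
    (7,2)@(15, 5): e=[12,6,18] → X
    (8,2)@(17, 5): e=[16,2,18] → X
    (9,2)@(19, 5): e=[20,-2,18] → .
    (4,3)@(9, 7): e=[20,34,-18] → .
    (5,3)@(11, 7): e=[24,30,-18] → .
    (6,3)@(13, 7): e=[28,26,-18] → .
    (7,3)@(15, 7): e=[32,22,-18] → .
    (8,3)@(17, 7): e=[36,18,-18] → .
  covered (5 px):
    . . . . . . . . . . . .
    . . . . . . . . . . . .
    . . . . X X X X X . . .
    . . . . . . . . . . . .
    . . . . . . . . . . . .
    . . . . . . . . . . . .
T3:
  2·area = 60
  edge (8, 9)→(0, 10): d=(-8,1) right/bottom  bias=-1
  edge (0, 10)→(20, 0): d=(20,-10) top-left  bias=+0
  edge (20, 0)→(8, 9): d=(-12,9) right/bottom  bias=-1
    (7,1)@(15, 3): e=[41,10,9] → X
    (8,1)@(17, 3): e=[39,30,-9] → .
    (5,2)@(11, 5): e=[29,10,21] → X
    (6,2)@(13, 5): e=[27,30,3] → X
    (7,2)@(15, 5): e=[25,50,-15] → .
    (3,3)@(7, 7): e=[17,10,33] → X
    (4,3)@(9, 7): e=[15,30,15] → X
    (5,3)@(11, 7): e=[13,50,-3] → .
    (6,3)@(13, 7): e=[11,70,-21] → .
    (1,4)@(3, 9): e=[5,10,45] → X
    (2,4)@(5, 9): e=[3,30,27] → X
    (4,4)@(9, 9): e=[-1,70,-9] → .
  covered (8 px):
    . . . . . . . . . . . .
    . . . . . . . X . . . .
    . . . . . X X . . . . .
    . . . X X . . . . . . .
    . X X X . . . . . . . .
    . . . . . . . . . . . .

Z-buffer (winner per pixel, '.' = empty):
  . . . . . . . . . . . .
  . . . . . . . 3 . . . .
  . . . . 2 3 3 2 2 0 0 .
  . . . 3 3 . 1 1 1 0 0 .
  . 3 3 3 0 0 0 0 0 0 0 .
  . 0 0 0 0 0 0 0 0 0 0 .

Answer: 0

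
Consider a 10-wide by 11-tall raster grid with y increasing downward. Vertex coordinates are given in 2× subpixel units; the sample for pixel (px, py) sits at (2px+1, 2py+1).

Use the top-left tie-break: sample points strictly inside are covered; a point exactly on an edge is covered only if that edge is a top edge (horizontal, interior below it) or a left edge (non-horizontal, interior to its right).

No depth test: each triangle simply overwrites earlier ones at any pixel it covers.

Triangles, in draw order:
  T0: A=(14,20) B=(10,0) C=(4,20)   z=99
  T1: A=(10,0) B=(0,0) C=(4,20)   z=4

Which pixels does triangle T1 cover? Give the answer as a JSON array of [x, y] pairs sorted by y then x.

T0:
  2·area = 200  (B↔C swapped to make it positive)
  edge (14, 20)→(4, 20): d=(-10,0) right/bottom  bias=-1
  edge (4, 20)→(10, 0): d=(6,-20) top-left  bias=+0
  edge (10, 0)→(14, 20): d=(4,20) right/bottom  bias=-1
    (4,2)@(9, 5): e=[150,10,40] → █
    (5,2)@(11, 5): e=[150,50,0] → ·  [on edge]
    (4,3)@(9, 7): e=[130,22,48] → █
    (5,3)@(11, 7): e=[130,62,8] → █
    (6,3)@(13, 7): e=[130,102,-32] → ·
    (4,4)@(9, 9): e=[110,34,56] → █
    (6,4)@(13, 9): e=[110,114,-24] → ·
    (3,5)@(7, 11): e=[90,6,104] → █
    (6,5)@(13, 11): e=[90,126,-16] → ·
    (3,6)@(7, 13): e=[70,18,112] → █
    (6,6)@(13, 13): e=[70,138,-8] → ·
    (3,7)@(7, 15): e=[50,30,120] → █
    (6,7)@(13, 15): e=[50,150,0] → ·  [on edge]
  covered (24 px):
    · · · · · · · · · ·
    · · · · · · · · · ·
    · · · · █ · · · · ·
    · · · · █ █ · · · ·
    · · · · █ █ · · · ·
    · · · █ █ █ · · · ·
    · · · █ █ █ · · · ·
    · · · █ █ █ · · · ·
    · · █ █ █ █ █ · · ·
    · · █ █ █ █ █ · · ·
    · · · · · · · · · ·
T1:
  2·area = 200  (B↔C swapped to make it positive)
  edge (10, 0)→(4, 20): d=(-6,20) right/bottom  bias=-1
  edge (4, 20)→(0, 0): d=(-4,-20) top-left  bias=+0
  edge (0, 0)→(10, 0): d=(10,0) top-left  bias=+0
    (0,0)@(1, 1): e=[174,16,10] → █
    (1,0)@(3, 1): e=[134,56,10] → █
    (2,0)@(5, 1): e=[94,96,10] → █
    (3,0)@(7, 1): e=[54,136,10] → █
    (4,0)@(9, 1): e=[14,176,10] → █
    (5,0)@(11, 1): e=[-26,216,10] → ·
    (0,1)@(1, 3): e=[162,8,30] → █
    (5,1)@(11, 3): e=[-38,208,30] → ·
    (0,2)@(1, 5): e=[150,0,50] → █  [on edge]
    (4,2)@(9, 5): e=[-10,160,50] → ·
    (0,3)@(1, 7): e=[138,-8,70] → ·
    (1,3)@(3, 7): e=[98,32,70] → █
    (1,7)@(3, 15): e=[50,0,150] → █  [on edge]
  covered (26 px):
    █ █ █ █ █ · · · · ·
    █ █ █ █ █ · · · · ·
    █ █ █ █ · · · · · ·
    · █ █ █ · · · · · ·
    · █ █ █ · · · · · ·
    · █ █ · · · · · · ·
    · █ █ · · · · · · ·
    · █ █ · · · · · · ·
    · · · · · · · · · ·
    · · · · · · · · · ·
    · · · · · · · · · ·

Answer: [[0,0],[1,0],[2,0],[3,0],[4,0],[0,1],[1,1],[2,1],[3,1],[4,1],[0,2],[1,2],[2,2],[3,2],[1,3],[2,3],[3,3],[1,4],[2,4],[3,4],[1,5],[2,5],[1,6],[2,6],[1,7],[2,7]]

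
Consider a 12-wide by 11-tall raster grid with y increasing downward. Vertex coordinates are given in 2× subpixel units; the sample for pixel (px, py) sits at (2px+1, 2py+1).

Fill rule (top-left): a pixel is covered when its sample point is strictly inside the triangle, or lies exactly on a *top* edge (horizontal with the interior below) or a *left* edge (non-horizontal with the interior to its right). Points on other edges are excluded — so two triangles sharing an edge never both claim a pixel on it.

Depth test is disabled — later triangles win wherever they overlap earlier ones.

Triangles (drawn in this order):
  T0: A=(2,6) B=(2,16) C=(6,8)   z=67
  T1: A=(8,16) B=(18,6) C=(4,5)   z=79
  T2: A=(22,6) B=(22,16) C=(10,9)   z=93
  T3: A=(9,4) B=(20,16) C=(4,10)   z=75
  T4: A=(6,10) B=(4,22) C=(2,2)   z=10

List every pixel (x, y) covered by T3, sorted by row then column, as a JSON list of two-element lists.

T0:
  2·area = 40  (B↔C swapped to make it positive)
  edge (2, 6)→(6, 8): d=(4,2) right/bottom  bias=-1
  edge (6, 8)→(2, 16): d=(-4,8) right/bottom  bias=-1
  edge (2, 16)→(2, 6): d=(0,-10) top-left  bias=+0
    (1,3)@(3, 7): e=[2,28,10] → X
    (2,3)@(5, 7): e=[-2,12,30] → .
    (1,4)@(3, 9): e=[10,20,10] → X
    (2,4)@(5, 9): e=[6,4,30] → X
    (3,4)@(7, 9): e=[2,-12,50] → .
    (1,5)@(3, 11): e=[18,12,10] → X
    (2,5)@(5, 11): e=[14,-4,30] → .
    (1,6)@(3, 13): e=[26,4,10] → X
    (2,6)@(5, 13): e=[22,-12,30] → .
    (1,7)@(3, 15): e=[34,-4,10] → .
  covered (5 px):
    . . . . . . . . . . . .
    . . . . . . . . . . . .
    . . . . . . . . . . . .
    . X . . . . . . . . . .
    . X X . . . . . . . . .
    . X . . . . . . . . . .
    . X . . . . . . . . . .
    . . . . . . . . . . . .
    . . . . . . . . . . . .
    . . . . . . . . . . . .
    . . . . . . . . . . . .
T1:
  2·area = 150  (B↔C swapped to make it positive)
  edge (8, 16)→(4, 5): d=(-4,-11) top-left  bias=+0
  edge (4, 5)→(18, 6): d=(14,1) right/bottom  bias=-1
  edge (18, 6)→(8, 16): d=(-10,10) right/bottom  bias=-1
    (11,0)@(23, 1): e=[225,-75,0] → .  [on edge]
    (10,1)@(21, 3): e=[195,-45,0] → .  [on edge]
    (9,2)@(19, 5): e=[165,-15,0] → .  [on edge]
    (2,3)@(5, 7): e=[3,27,120] → X
    (3,3)@(7, 7): e=[25,25,100] → X
    (4,3)@(9, 7): e=[47,23,80] → X
    (5,3)@(11, 7): e=[69,21,60] → X
    (6,3)@(13, 7): e=[91,19,40] → X
    (7,3)@(15, 7): e=[113,17,20] → X
    (8,3)@(17, 7): e=[135,15,0] → .  [on edge]
    (2,4)@(5, 9): e=[-5,55,100] → .
    (3,4)@(7, 9): e=[17,53,80] → X
    (7,4)@(15, 9): e=[105,45,0] → .  [on edge]
    (6,5)@(13, 11): e=[75,75,0] → .  [on edge]
    (5,6)@(11, 13): e=[45,105,0] → .  [on edge]
    (4,7)@(9, 15): e=[15,135,0] → .  [on edge]
    (3,8)@(7, 17): e=[-15,165,0] → .  [on edge]
    (2,9)@(5, 19): e=[-45,195,0] → .  [on edge]
    (1,10)@(3, 21): e=[-75,225,0] → .  [on edge]
  covered (15 px):
    . . . . . . . . . . . .
    . . . . . . . . . . . .
    . . . . . . . . . . . .
    . . X X X X X X . . . .
    . . . X X X X . . . . .
    . . . X X X . . . . . .
    . . . X X . . . . . . .
    . . . . . . . . . . . .
    . . . . . . . . . . . .
    . . . . . . . . . . . .
    . . . . . . . . . . . .
T2:
  2·area = 120
  edge (22, 6)→(22, 16): d=(0,10) right/bottom  bias=-1
  edge (22, 16)→(10, 9): d=(-12,-7) top-left  bias=+0
  edge (10, 9)→(22, 6): d=(12,-3) top-left  bias=+0
    (9,3)@(19, 7): e=[30,87,3] → X
    (10,3)@(21, 7): e=[10,101,9] → X
    (11,3)@(23, 7): e=[-10,115,15] → .
    (5,4)@(11, 9): e=[110,7,3] → X
    (6,4)@(13, 9): e=[90,21,9] → X
    (7,4)@(15, 9): e=[70,35,15] → X
    (8,4)@(17, 9): e=[50,49,21] → X
    (11,4)@(23, 9): e=[-10,91,39] → .
    (5,5)@(11, 11): e=[110,-17,27] → .
    (6,5)@(13, 11): e=[90,-3,33] → .
    (7,5)@(15, 11): e=[70,11,39] → X
    (11,5)@(23, 11): e=[-10,67,63] → .
  covered (16 px):
    . . . . . . . . . . . .
    . . . . . . . . . . . .
    . . . . . . . . . . . .
    . . . . . . . . . X X .
    . . . . . X X X X X X .
    . . . . . . . X X X X .
    . . . . . . . . X X X .
    . . . . . . . . . . X .
    . . . . . . . . . . . .
    . . . . . . . . . . . .
    . . . . . . . . . . . .
T3:
  2·area = 126
  edge (9, 4)→(20, 16): d=(11,12) right/bottom  bias=-1
  edge (20, 16)→(4, 10): d=(-16,-6) top-left  bias=+0
  edge (4, 10)→(9, 4): d=(5,-6) top-left  bias=+0
    (4,2)@(9, 5): e=[11,110,5] → X
    (5,2)@(11, 5): e=[-13,122,17] → .
    (3,3)@(7, 7): e=[57,66,3] → X
    (5,3)@(11, 7): e=[9,90,27] → X
    (6,3)@(13, 7): e=[-15,102,39] → .
    (2,4)@(5, 9): e=[103,22,1] → X
    (6,4)@(13, 9): e=[7,70,49] → X
    (7,4)@(15, 9): e=[-17,82,61] → .
    (2,5)@(5, 11): e=[125,-10,11] → .
    (3,5)@(7, 11): e=[101,2,23] → X
    (7,5)@(15, 11): e=[5,50,71] → X
    (8,5)@(17, 11): e=[-19,62,83] → .
  covered (18 px):
    . . . . . . . . . . . .
    . . . . . . . . . . . .
    . . . . X . . . . . . .
    . . . X X X . . . . . .
    . . X X X X X . . . . .
    . . . X X X X X . . . .
    . . . . . . X X X . . .
    . . . . . . . . . X . .
    . . . . . . . . . . . .
    . . . . . . . . . . . .
    . . . . . . . . . . . .
T4:
  2·area = 64
  edge (6, 10)→(4, 22): d=(-2,12) right/bottom  bias=-1
  edge (4, 22)→(2, 2): d=(-2,-20) top-left  bias=+0
  edge (2, 2)→(6, 10): d=(4,8) right/bottom  bias=-1
    (1,2)@(3, 5): e=[46,14,4] → X
    (2,2)@(5, 5): e=[22,54,-12] → .
    (1,3)@(3, 7): e=[42,10,12] → X
    (2,3)@(5, 7): e=[18,50,-4] → .
    (1,4)@(3, 9): e=[38,6,20] → X
    (2,4)@(5, 9): e=[14,46,4] → X
    (3,4)@(7, 9): e=[-10,86,-12] → .
    (1,5)@(3, 11): e=[34,2,28] → X
    (3,5)@(7, 11): e=[-14,82,-4] → .
    (1,6)@(3, 13): e=[30,-2,36] → .
    (2,6)@(5, 13): e=[6,38,20] → X
    (3,6)@(7, 13): e=[-18,78,4] → .
  covered (8 px):
    . . . . . . . . . . . .
    . . . . . . . . . . . .
    . X . . . . . . . . . .
    . X . . . . . . . . . .
    . X X . . . . . . . . .
    . X X . . . . . . . . .
    . . X . . . . . . . . .
    . . X . . . . . . . . .
    . . . . . . . . . . . .
    . . . . . . . . . . . .
    . . . . . . . . . . . .

Answer: [[4,2],[3,3],[4,3],[5,3],[2,4],[3,4],[4,4],[5,4],[6,4],[3,5],[4,5],[5,5],[6,5],[7,5],[6,6],[7,6],[8,6],[9,7]]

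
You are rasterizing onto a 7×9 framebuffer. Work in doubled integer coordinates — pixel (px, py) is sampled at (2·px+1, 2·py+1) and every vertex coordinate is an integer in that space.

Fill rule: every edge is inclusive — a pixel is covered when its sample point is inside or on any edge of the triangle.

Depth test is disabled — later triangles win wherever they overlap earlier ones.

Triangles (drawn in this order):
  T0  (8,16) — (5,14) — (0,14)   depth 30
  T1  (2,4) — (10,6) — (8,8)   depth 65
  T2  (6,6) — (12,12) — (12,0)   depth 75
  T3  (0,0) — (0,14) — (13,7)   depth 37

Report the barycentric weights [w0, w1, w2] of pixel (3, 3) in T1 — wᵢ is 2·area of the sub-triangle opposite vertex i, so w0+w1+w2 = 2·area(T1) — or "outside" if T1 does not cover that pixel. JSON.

T0:
  2·area = 10  (B↔C swapped to make it positive)
  edge (8, 16)→(0, 14): d=(-8,-2) inclusive
  edge (0, 14)→(5, 14): d=(5,0) inclusive
  edge (5, 14)→(8, 16): d=(3,2) inclusive
    (2,7)@(5, 15): e=[2,5,3] → █
    (3,7)@(7, 15): e=[6,5,-1] → ·
    (2,8)@(5, 17): e=[-14,15,9] → ·
  covered (1 px):
    · · · · · · ·
    · · · · · · ·
    · · · · · · ·
    · · · · · · ·
    · · · · · · ·
    · · · · · · ·
    · · · · · · ·
    · · █ · · · ·
    · · · · · · ·
T1:
  2·area = 20
  edge (2, 4)→(10, 6): d=(8,2) inclusive
  edge (10, 6)→(8, 8): d=(-2,2) inclusive
  edge (8, 8)→(2, 4): d=(-6,-4) inclusive
    (6,1)@(13, 3): e=[-30,0,50] → ·  [on edge]
    (2,2)@(5, 5): e=[2,12,6] → █
    (3,2)@(7, 5): e=[-2,8,14] → ·
    (5,2)@(11, 5): e=[-10,0,30] → ·  [on edge]
    (2,3)@(5, 7): e=[18,8,-6] → ·
    (3,3)@(7, 7): e=[14,4,2] → █
    (4,3)@(9, 7): e=[10,0,10] → █  [on edge]
    (5,3)@(11, 7): e=[6,-4,18] → ·
    (3,4)@(7, 9): e=[30,0,-10] → ·  [on edge]
    (4,4)@(9, 9): e=[26,-4,-2] → ·
    (2,5)@(5, 11): e=[50,0,-30] → ·  [on edge]
    (1,6)@(3, 13): e=[70,0,-50] → ·  [on edge]
    (0,7)@(1, 15): e=[90,0,-70] → ·  [on edge]
  covered (3 px):
    · · · · · · ·
    · · · · · · ·
    · · █ · · · ·
    · · · █ █ · ·
    · · · · · · ·
    · · · · · · ·
    · · · · · · ·
    · · · · · · ·
    · · · · · · ·
T2:
  2·area = 72  (B↔C swapped to make it positive)
  edge (6, 6)→(12, 0): d=(6,-6) inclusive
  edge (12, 0)→(12, 12): d=(0,12) inclusive
  edge (12, 12)→(6, 6): d=(-6,-6) inclusive
    (0,0)@(1, 1): e=[-60,132,0] → ·  [on edge]
    (5,0)@(11, 1): e=[0,12,60] → █  [on edge]
    (6,0)@(13, 1): e=[12,-12,72] → ·
    (1,1)@(3, 3): e=[-36,108,0] → ·  [on edge]
    (4,1)@(9, 3): e=[0,36,36] → █  [on edge]
    (6,1)@(13, 3): e=[24,-12,60] → ·
    (2,2)@(5, 5): e=[-12,84,0] → ·  [on edge]
    (3,2)@(7, 5): e=[0,60,12] → █  [on edge]
    (6,2)@(13, 5): e=[36,-12,48] → ·
    (2,3)@(5, 7): e=[0,84,-12] → ·  [on edge]
    (3,3)@(7, 7): e=[12,60,0] → █  [on edge]
    (6,3)@(13, 7): e=[48,-12,36] → ·
    (1,4)@(3, 9): e=[0,108,-36] → ·  [on edge]
    (4,4)@(9, 9): e=[36,36,0] → █  [on edge]
    (0,5)@(1, 11): e=[0,132,-60] → ·  [on edge]
    (5,5)@(11, 11): e=[60,12,0] → █  [on edge]
    (6,6)@(13, 13): e=[84,-12,0] → ·  [on edge]
  covered (12 px):
    · · · · · █ ·
    · · · · █ █ ·
    · · · █ █ █ ·
    · · · █ █ █ ·
    · · · · █ █ ·
    · · · · · █ ·
    · · · · · · ·
    · · · · · · ·
    · · · · · · ·
T3:
  2·area = 182  (B↔C swapped to make it positive)
  edge (0, 0)→(13, 7): d=(13,7) inclusive
  edge (13, 7)→(0, 14): d=(-13,7) inclusive
  edge (0, 14)→(0, 0): d=(0,-14) inclusive
    (0,0)@(1, 1): e=[6,162,14] → █
    (1,0)@(3, 1): e=[-8,148,42] → ·
    (0,1)@(1, 3): e=[32,136,14] → █
    (1,1)@(3, 3): e=[18,122,42] → █
    (2,1)@(5, 3): e=[4,108,70] → █
    (3,1)@(7, 3): e=[-10,94,98] → ·
    (0,2)@(1, 5): e=[58,110,14] → █
    (3,2)@(7, 5): e=[16,68,98] → █
    (4,2)@(9, 5): e=[2,54,126] → █
    (5,2)@(11, 5): e=[-12,40,154] → ·
    (0,3)@(1, 7): e=[84,84,14] → █
    (5,3)@(11, 7): e=[14,14,154] → █
    (6,3)@(13, 7): e=[0,0,182] → █  [on edge]
  covered (25 px):
    █ · · · · · ·
    █ █ █ · · · ·
    █ █ █ █ █ · ·
    █ █ █ █ █ █ █
    █ █ █ █ █ · ·
    █ █ █ · · · ·
    █ · · · · · ·
    · · · · · · ·
    · · · · · · ·

Answer: [4,2,14]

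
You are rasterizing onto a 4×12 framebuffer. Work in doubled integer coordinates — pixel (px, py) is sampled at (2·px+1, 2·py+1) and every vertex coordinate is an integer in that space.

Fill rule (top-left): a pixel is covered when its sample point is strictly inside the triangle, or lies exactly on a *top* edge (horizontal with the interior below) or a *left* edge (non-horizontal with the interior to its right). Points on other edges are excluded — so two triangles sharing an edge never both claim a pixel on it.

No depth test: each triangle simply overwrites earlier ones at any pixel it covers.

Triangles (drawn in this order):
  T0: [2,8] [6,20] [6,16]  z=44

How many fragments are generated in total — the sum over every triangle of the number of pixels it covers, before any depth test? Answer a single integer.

T0:
  2·area = 16  (B↔C swapped to make it positive)
  edge (2, 8)→(6, 16): d=(4,8) right/bottom  bias=-1
  edge (6, 16)→(6, 20): d=(0,4) right/bottom  bias=-1
  edge (6, 20)→(2, 8): d=(-4,-12) top-left  bias=+0
    (0,2)@(1, 5): e=[-4,20,0] → ·  [on edge]
    (1,5)@(3, 11): e=[4,12,0] → █  [on edge]
    (2,5)@(5, 11): e=[-12,4,24] → ·
    (1,6)@(3, 13): e=[12,12,-8] → ·
    (2,7)@(5, 15): e=[4,4,8] → █
    (3,7)@(7, 15): e=[-12,-4,32] → ·
    (2,8)@(5, 17): e=[12,4,0] → █  [on edge]
    (3,8)@(7, 17): e=[-4,-4,24] → ·
    (2,9)@(5, 19): e=[20,4,-8] → ·
    (3,11)@(7, 23): e=[20,-4,0] → ·  [on edge]
  covered (3 px):
    · · · ·
    · · · ·
    · · · ·
    · · · ·
    · · · ·
    · █ · ·
    · · · ·
    · · █ ·
    · · █ ·
    · · · ·
    · · · ·
    · · · ·

Result: 3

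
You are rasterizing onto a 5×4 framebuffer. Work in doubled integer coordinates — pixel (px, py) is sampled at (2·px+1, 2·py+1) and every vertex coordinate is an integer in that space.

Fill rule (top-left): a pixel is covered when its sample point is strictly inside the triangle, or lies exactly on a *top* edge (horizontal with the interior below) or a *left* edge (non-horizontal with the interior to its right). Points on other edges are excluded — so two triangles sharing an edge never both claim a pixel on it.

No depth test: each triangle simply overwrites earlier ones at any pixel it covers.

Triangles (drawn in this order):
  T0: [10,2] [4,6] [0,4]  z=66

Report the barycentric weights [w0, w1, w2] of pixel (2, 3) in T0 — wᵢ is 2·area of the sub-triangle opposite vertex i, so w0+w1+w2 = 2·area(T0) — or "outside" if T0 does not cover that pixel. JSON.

T0:
  2·area = 28
  edge (10, 2)→(4, 6): d=(-6,4) right/bottom  bias=-1
  edge (4, 6)→(0, 4): d=(-4,-2) top-left  bias=+0
  edge (0, 4)→(10, 2): d=(10,-2) top-left  bias=+0
    (2,1)@(5, 3): e=[14,14,0] → #  [on edge]
    (3,1)@(7, 3): e=[6,18,4] → #
    (4,1)@(9, 3): e=[-2,22,8] → ·
    (1,2)@(3, 5): e=[10,2,16] → #
    (3,2)@(7, 5): e=[-6,10,24] → ·
    (1,3)@(3, 7): e=[-2,-6,36] → ·
    (2,3)@(5, 7): e=[-10,-2,40] → ·
  covered (4 px):
    · · · · ·
    · · # # ·
    · # # · ·
    · · · · ·

Answer: "outside"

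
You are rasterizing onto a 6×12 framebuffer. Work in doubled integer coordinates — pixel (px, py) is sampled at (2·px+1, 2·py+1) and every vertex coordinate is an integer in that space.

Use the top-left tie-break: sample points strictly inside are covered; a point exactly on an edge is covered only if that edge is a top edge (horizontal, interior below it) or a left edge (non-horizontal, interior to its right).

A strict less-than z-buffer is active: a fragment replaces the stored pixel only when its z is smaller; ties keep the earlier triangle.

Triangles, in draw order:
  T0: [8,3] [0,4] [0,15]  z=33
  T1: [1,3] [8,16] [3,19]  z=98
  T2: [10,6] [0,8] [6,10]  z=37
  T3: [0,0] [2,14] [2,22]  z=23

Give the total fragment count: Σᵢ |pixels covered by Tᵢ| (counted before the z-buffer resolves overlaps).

T0:
  2·area = 88  (B↔C swapped to make it positive)
  edge (8, 3)→(0, 15): d=(-8,12) right/bottom  bias=-1
  edge (0, 15)→(0, 4): d=(0,-11) top-left  bias=+0
  edge (0, 4)→(8, 3): d=(8,-1) top-left  bias=+0
    (0,2)@(1, 5): e=[68,11,9] → █
    (1,2)@(3, 5): e=[44,33,11] → █
    (2,2)@(5, 5): e=[20,55,13] → █
    (3,2)@(7, 5): e=[-4,77,15] → ·
    (0,3)@(1, 7): e=[52,11,25] → █
    (3,3)@(7, 7): e=[-20,77,31] → ·
    (0,4)@(1, 9): e=[36,11,41] → █
    (2,4)@(5, 9): e=[-12,55,45] → ·
    (0,5)@(1, 11): e=[20,11,57] → █
    (1,5)@(3, 11): e=[-4,33,59] → ·
    (0,6)@(1, 13): e=[4,11,73] → █
    (1,6)@(3, 13): e=[-20,33,75] → ·
  covered (10 px):
    · · · · · ·
    · · · · · ·
    █ █ █ · · ·
    █ █ █ · · ·
    █ █ · · · ·
    █ · · · · ·
    █ · · · · ·
    · · · · · ·
    · · · · · ·
    · · · · · ·
    · · · · · ·
    · · · · · ·
T1:
  2·area = 86
  edge (1, 3)→(8, 16): d=(7,13) right/bottom  bias=-1
  edge (8, 16)→(3, 19): d=(-5,3) right/bottom  bias=-1
  edge (3, 19)→(1, 3): d=(-2,-16) top-left  bias=+0
    (0,1)@(1, 3): e=[0,86,0] → ·  [on edge]
    (1,3)@(3, 7): e=[2,60,24] → █
    (2,3)@(5, 7): e=[-24,54,56] → ·
    (1,4)@(3, 9): e=[16,50,20] → █
    (2,4)@(5, 9): e=[-10,44,52] → ·
    (1,5)@(3, 11): e=[30,40,16] → █
    (2,5)@(5, 11): e=[4,34,48] → █
    (3,5)@(7, 11): e=[-22,28,80] → ·
    (1,6)@(3, 13): e=[44,30,12] → █
    (3,6)@(7, 13): e=[-8,18,76] → ·
    (1,7)@(3, 15): e=[58,20,8] → █
    (3,7)@(7, 15): e=[6,8,72] → █
    (1,9)@(3, 19): e=[86,0,0] → ·  [on edge]
  covered (11 px):
    · · · · · ·
    · · · · · ·
    · · · · · ·
    · █ · · · ·
    · █ · · · ·
    · █ █ · · ·
    · █ █ · · ·
    · █ █ █ · ·
    · █ █ · · ·
    · · · · · ·
    · · · · · ·
    · · · · · ·
T2:
  2·area = 32  (B↔C swapped to make it positive)
  edge (10, 6)→(6, 10): d=(-4,4) right/bottom  bias=-1
  edge (6, 10)→(0, 8): d=(-6,-2) top-left  bias=+0
  edge (0, 8)→(10, 6): d=(10,-2) top-left  bias=+0
    (5,2)@(11, 5): e=[0,40,-8] → ·  [on edge]
    (2,3)@(5, 7): e=[16,16,0] → █  [on edge]
    (3,3)@(7, 7): e=[8,20,4] → █
    (4,3)@(9, 7): e=[0,24,8] → ·  [on edge]
    (1,4)@(3, 9): e=[16,0,16] → █  [on edge]
    (3,4)@(7, 9): e=[0,8,24] → ·  [on edge]
    (1,5)@(3, 11): e=[8,-12,36] → ·
    (2,5)@(5, 11): e=[0,-8,40] → ·  [on edge]
    (4,5)@(9, 11): e=[-16,0,48] → ·  [on edge]
    (1,6)@(3, 13): e=[0,-24,56] → ·  [on edge]
    (0,7)@(1, 15): e=[0,-40,72] → ·  [on edge]
  covered (4 px):
    · · · · · ·
    · · · · · ·
    · · · · · ·
    · · █ █ · ·
    · █ █ · · ·
    · · · · · ·
    · · · · · ·
    · · · · · ·
    · · · · · ·
    · · · · · ·
    · · · · · ·
    · · · · · ·
T3:
  2·area = 16
  edge (0, 0)→(2, 14): d=(2,14) right/bottom  bias=-1
  edge (2, 14)→(2, 22): d=(0,8) right/bottom  bias=-1
  edge (2, 22)→(0, 0): d=(-2,-22) top-left  bias=+0
    (0,3)@(1, 7): e=[0,8,8] → ·  [on edge]
    (0,4)@(1, 9): e=[4,8,4] → █
    (1,4)@(3, 9): e=[-24,-8,48] → ·
    (0,5)@(1, 11): e=[8,8,0] → █  [on edge]
    (1,5)@(3, 11): e=[-20,-8,44] → ·
    (0,6)@(1, 13): e=[12,8,-4] → ·
    (1,10)@(3, 21): e=[0,-8,24] → ·  [on edge]
  covered (2 px):
    · · · · · ·
    · · · · · ·
    · · · · · ·
    · · · · · ·
    █ · · · · ·
    █ · · · · ·
    · · · · · ·
    · · · · · ·
    · · · · · ·
    · · · · · ·
    · · · · · ·
    · · · · · ·

Final: 27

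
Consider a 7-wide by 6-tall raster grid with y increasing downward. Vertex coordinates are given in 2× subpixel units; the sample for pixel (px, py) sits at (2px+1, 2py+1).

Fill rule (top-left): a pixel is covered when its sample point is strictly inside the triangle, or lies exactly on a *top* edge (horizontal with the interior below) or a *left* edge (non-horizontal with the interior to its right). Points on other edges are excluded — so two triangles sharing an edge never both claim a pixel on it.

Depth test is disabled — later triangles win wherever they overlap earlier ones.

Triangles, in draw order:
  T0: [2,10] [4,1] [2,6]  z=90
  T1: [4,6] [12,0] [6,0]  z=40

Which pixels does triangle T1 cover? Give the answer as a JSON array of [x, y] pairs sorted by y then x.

T0:
  2·area = 8  (B↔C swapped to make it positive)
  edge (2, 10)→(2, 6): d=(0,-4) top-left  bias=+0
  edge (2, 6)→(4, 1): d=(2,-5) top-left  bias=+0
  edge (4, 1)→(2, 10): d=(-2,9) right/bottom  bias=-1
    (1,2)@(3, 5): e=[4,3,1] → █
    (2,2)@(5, 5): e=[12,13,-17] → ·
    (1,3)@(3, 7): e=[4,7,-3] → ·
  covered (1 px):
    · · · · · · ·
    · · · · · · ·
    · █ · · · · ·
    · · · · · · ·
    · · · · · · ·
    · · · · · · ·
T1:
  2·area = 36  (B↔C swapped to make it positive)
  edge (4, 6)→(6, 0): d=(2,-6) top-left  bias=+0
  edge (6, 0)→(12, 0): d=(6,0) top-left  bias=+0
  edge (12, 0)→(4, 6): d=(-8,6) right/bottom  bias=-1
    (3,0)@(7, 1): e=[8,6,22] → █
    (4,0)@(9, 1): e=[20,6,10] → █
    (5,0)@(11, 1): e=[32,6,-2] → ·
    (2,1)@(5, 3): e=[0,18,18] → █  [on edge]
    (4,1)@(9, 3): e=[24,18,-6] → ·
    (2,2)@(5, 5): e=[4,30,2] → █
    (3,2)@(7, 5): e=[16,30,-10] → ·
    (2,3)@(5, 7): e=[8,42,-14] → ·
    (1,4)@(3, 9): e=[0,54,-18] → ·  [on edge]
  covered (5 px):
    · · · █ █ · ·
    · · █ █ · · ·
    · · █ · · · ·
    · · · · · · ·
    · · · · · · ·
    · · · · · · ·

Answer: [[3,0],[4,0],[2,1],[3,1],[2,2]]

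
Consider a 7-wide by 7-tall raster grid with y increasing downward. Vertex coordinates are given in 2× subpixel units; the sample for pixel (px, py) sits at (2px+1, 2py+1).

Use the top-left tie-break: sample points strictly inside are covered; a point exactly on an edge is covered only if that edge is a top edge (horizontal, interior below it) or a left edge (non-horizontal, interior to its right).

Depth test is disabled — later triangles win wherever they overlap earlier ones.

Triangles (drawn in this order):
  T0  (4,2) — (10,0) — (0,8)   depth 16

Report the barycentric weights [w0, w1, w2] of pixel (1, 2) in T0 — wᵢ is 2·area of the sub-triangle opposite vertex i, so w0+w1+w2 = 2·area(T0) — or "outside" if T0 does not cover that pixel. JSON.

T0:
  2·area = 28
  edge (4, 2)→(10, 0): d=(6,-2) top-left  bias=+0
  edge (10, 0)→(0, 8): d=(-10,8) right/bottom  bias=-1
  edge (0, 8)→(4, 2): d=(4,-6) top-left  bias=+0
    (3,0)@(7, 1): e=[0,14,14] → X  [on edge]
    (4,0)@(9, 1): e=[4,-2,26] → .
    (0,1)@(1, 3): e=[0,42,-14] → .  [on edge]
    (2,1)@(5, 3): e=[8,10,10] → X
    (3,1)@(7, 3): e=[12,-6,22] → .
    (1,2)@(3, 5): e=[16,6,6] → X
    (2,2)@(5, 5): e=[20,-10,18] → .
    (0,3)@(1, 7): e=[24,2,2] → X
    (1,3)@(3, 7): e=[28,-14,14] → .
    (0,4)@(1, 9): e=[36,-18,10] → .
  covered (4 px):
    . . . X . . .
    . . X . . . .
    . X . . . . .
    X . . . . . .
    . . . . . . .
    . . . . . . .
    . . . . . . .

Result: [6,6,16]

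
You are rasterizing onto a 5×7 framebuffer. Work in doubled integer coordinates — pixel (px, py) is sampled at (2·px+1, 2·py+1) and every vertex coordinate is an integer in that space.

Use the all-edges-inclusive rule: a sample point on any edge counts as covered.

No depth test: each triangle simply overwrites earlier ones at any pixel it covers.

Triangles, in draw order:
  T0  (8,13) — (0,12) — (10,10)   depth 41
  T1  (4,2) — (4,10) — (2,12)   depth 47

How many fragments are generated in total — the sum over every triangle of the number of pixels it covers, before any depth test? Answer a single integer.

T0:
  2·area = 26
  edge (8, 13)→(0, 12): d=(-8,-1) inclusive
  edge (0, 12)→(10, 10): d=(10,-2) inclusive
  edge (10, 10)→(8, 13): d=(-2,3) inclusive
    (2,5)@(5, 11): e=[13,0,13] → X  [on edge]
    (3,5)@(7, 11): e=[15,4,7] → X
    (4,5)@(9, 11): e=[17,8,1] → X
    (2,6)@(5, 13): e=[-3,20,9] → .
    (3,6)@(7, 13): e=[-1,24,3] → .
    (4,6)@(9, 13): e=[1,28,-3] → .
  covered (3 px):
    . . . . .
    . . . . .
    . . . . .
    . . . . .
    . . . . .
    . . X X X
    . . . . .
T1:
  2·area = 16
  edge (4, 2)→(4, 10): d=(0,8) inclusive
  edge (4, 10)→(2, 12): d=(-2,2) inclusive
  edge (2, 12)→(4, 2): d=(2,-10) inclusive
    (4,2)@(9, 5): e=[-40,0,56] → .  [on edge]
    (1,3)@(3, 7): e=[8,8,0] → X  [on edge]
    (2,3)@(5, 7): e=[-8,4,20] → .
    (3,3)@(7, 7): e=[-24,0,40] → .  [on edge]
    (1,4)@(3, 9): e=[8,4,4] → X
    (2,4)@(5, 9): e=[-8,0,24] → .  [on edge]
    (1,5)@(3, 11): e=[8,0,8] → X  [on edge]
    (2,5)@(5, 11): e=[-8,-4,28] → .
    (0,6)@(1, 13): e=[24,0,-8] → .  [on edge]
    (1,6)@(3, 13): e=[8,-4,12] → .
  covered (3 px):
    . . . . .
    . . . . .
    . . . . .
    . X . . .
    . X . . .
    . X . . .
    . . . . .

Final: 6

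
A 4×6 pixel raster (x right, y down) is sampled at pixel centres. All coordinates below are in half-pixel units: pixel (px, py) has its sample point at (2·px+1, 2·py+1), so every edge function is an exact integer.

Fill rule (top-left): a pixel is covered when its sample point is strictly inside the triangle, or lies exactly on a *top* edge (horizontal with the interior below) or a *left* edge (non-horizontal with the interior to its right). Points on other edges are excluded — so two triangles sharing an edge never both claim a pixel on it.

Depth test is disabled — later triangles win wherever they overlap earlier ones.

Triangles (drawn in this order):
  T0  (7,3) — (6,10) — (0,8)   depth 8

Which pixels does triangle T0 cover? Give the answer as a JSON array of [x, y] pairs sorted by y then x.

T0:
  2·area = 44
  edge (7, 3)→(6, 10): d=(-1,7) right/bottom  bias=-1
  edge (6, 10)→(0, 8): d=(-6,-2) top-left  bias=+0
  edge (0, 8)→(7, 3): d=(7,-5) top-left  bias=+0
    (3,1)@(7, 3): e=[0,44,0] → ·  [on edge]
    (2,2)@(5, 5): e=[12,28,4] → #
    (3,2)@(7, 5): e=[-2,32,14] → ·
    (1,3)@(3, 7): e=[24,12,8] → #
    (3,3)@(7, 7): e=[-4,20,28] → ·
    (1,4)@(3, 9): e=[22,0,22] → #  [on edge]
    (3,4)@(7, 9): e=[-6,8,42] → ·
    (1,5)@(3, 11): e=[20,-12,36] → ·
    (2,5)@(5, 11): e=[6,-8,46] → ·
  covered (5 px):
    · · · ·
    · · · ·
    · · # ·
    · # # ·
    · # # ·
    · · · ·

Final: [[2,2],[1,3],[2,3],[1,4],[2,4]]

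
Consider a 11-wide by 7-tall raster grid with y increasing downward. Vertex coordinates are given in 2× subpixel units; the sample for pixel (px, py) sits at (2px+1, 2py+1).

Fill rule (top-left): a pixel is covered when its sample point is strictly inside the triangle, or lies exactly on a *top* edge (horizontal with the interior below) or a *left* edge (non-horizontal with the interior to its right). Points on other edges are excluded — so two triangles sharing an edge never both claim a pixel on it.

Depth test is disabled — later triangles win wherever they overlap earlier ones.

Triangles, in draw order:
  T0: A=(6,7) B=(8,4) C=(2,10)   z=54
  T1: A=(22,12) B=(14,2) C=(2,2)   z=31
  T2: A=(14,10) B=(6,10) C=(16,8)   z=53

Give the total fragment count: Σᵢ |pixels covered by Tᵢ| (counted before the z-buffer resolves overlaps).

T0:
  2·area = 6  (B↔C swapped to make it positive)
  edge (6, 7)→(2, 10): d=(-4,3) right/bottom  bias=-1
  edge (2, 10)→(8, 4): d=(6,-6) top-left  bias=+0
  edge (8, 4)→(6, 7): d=(-2,3) right/bottom  bias=-1
    (5,0)@(11, 1): e=[9,0,-3] → .  [on edge]
    (4,1)@(9, 3): e=[7,0,-1] → .  [on edge]
    (3,2)@(7, 5): e=[5,0,1] → X  [on edge]
    (4,2)@(9, 5): e=[-1,12,-5] → .
    (2,3)@(5, 7): e=[3,0,3] → X  [on edge]
    (3,3)@(7, 7): e=[-3,12,-3] → .
    (1,4)@(3, 9): e=[1,0,5] → X  [on edge]
    (2,4)@(5, 9): e=[-5,12,-1] → .
    (0,5)@(1, 11): e=[-1,0,7] → .  [on edge]
    (1,5)@(3, 11): e=[-7,12,1] → .
  covered (3 px):
    . . . . . . . . . . .
    . . . . . . . . . . .
    . . . X . . . . . . .
    . . X . . . . . . . .
    . X . . . . . . . . .
    . . . . . . . . . . .
    . . . . . . . . . . .
T1:
  2·area = 120  (B↔C swapped to make it positive)
  edge (22, 12)→(2, 2): d=(-20,-10) top-left  bias=+0
  edge (2, 2)→(14, 2): d=(12,0) top-left  bias=+0
  edge (14, 2)→(22, 12): d=(8,10) right/bottom  bias=-1
    (2,1)@(5, 3): e=[10,12,98] → X
    (3,1)@(7, 3): e=[30,12,78] → X
    (4,1)@(9, 3): e=[50,12,58] → X
    (5,1)@(11, 3): e=[70,12,38] → X
    (6,1)@(13, 3): e=[90,12,18] → X
    (7,1)@(15, 3): e=[110,12,-2] → .
    (2,2)@(5, 5): e=[-30,36,114] → .
    (3,2)@(7, 5): e=[-10,36,94] → .
    (4,2)@(9, 5): e=[10,36,74] → X
    (7,2)@(15, 5): e=[70,36,14] → X
    (8,2)@(17, 5): e=[90,36,-6] → .
    (4,3)@(9, 7): e=[-30,60,90] → .
  covered (15 px):
    . . . . . . . . . . .
    . . X X X X X . . . .
    . . . . X X X X . . .
    . . . . . . X X X . .
    . . . . . . . . X X .
    . . . . . . . . . . X
    . . . . . . . . . . .
T2:
  2·area = 16
  edge (14, 10)→(6, 10): d=(-8,0) right/bottom  bias=-1
  edge (6, 10)→(16, 8): d=(10,-2) top-left  bias=+0
  edge (16, 8)→(14, 10): d=(-2,2) right/bottom  bias=-1
    (10,1)@(21, 3): e=[56,-40,0] → .  [on edge]
    (9,2)@(19, 5): e=[40,-24,0] → .  [on edge]
    (8,3)@(17, 7): e=[24,-8,0] → .  [on edge]
    (10,3)@(21, 7): e=[24,0,-8] → .  [on edge]
    (5,4)@(11, 9): e=[8,0,8] → X  [on edge]
    (6,4)@(13, 9): e=[8,4,4] → X
    (7,4)@(15, 9): e=[8,8,0] → .  [on edge]
    (0,5)@(1, 11): e=[-8,0,24] → .  [on edge]
    (5,5)@(11, 11): e=[-8,20,4] → .
    (6,5)@(13, 11): e=[-8,24,0] → .  [on edge]
    (5,6)@(11, 13): e=[-24,40,0] → .  [on edge]
  covered (2 px):
    . . . . . . . . . . .
    . . . . . . . . . . .
    . . . . . . . . . . .
    . . . . . . . . . . .
    . . . . . X X . . . .
    . . . . . . . . . . .
    . . . . . . . . . . .

Final: 20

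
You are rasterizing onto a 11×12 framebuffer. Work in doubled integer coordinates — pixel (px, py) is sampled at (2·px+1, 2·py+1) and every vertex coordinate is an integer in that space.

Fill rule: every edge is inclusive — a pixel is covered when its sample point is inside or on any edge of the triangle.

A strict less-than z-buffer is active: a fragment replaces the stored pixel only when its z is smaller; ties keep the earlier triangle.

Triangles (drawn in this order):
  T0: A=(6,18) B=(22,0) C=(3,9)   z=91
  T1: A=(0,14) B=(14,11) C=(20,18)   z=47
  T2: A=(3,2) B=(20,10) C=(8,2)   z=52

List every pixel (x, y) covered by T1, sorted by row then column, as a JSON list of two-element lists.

T0:
  2·area = 198  (B↔C swapped to make it positive)
  edge (6, 18)→(3, 9): d=(-3,-9) inclusive
  edge (3, 9)→(22, 0): d=(19,-9) inclusive
  edge (22, 0)→(6, 18): d=(-16,18) inclusive
    (10,0)@(21, 1): e=[186,10,2] → #
    (0,1)@(1, 3): e=[0,-132,330] → ·  [on edge]
    (8,1)@(17, 3): e=[144,12,42] → #
    (9,1)@(19, 3): e=[162,30,6] → #
    (10,1)@(21, 3): e=[180,48,-30] → ·
    (6,2)@(13, 5): e=[102,14,82] → #
    (7,2)@(15, 5): e=[120,32,46] → #
    (9,2)@(19, 5): e=[156,68,-26] → ·
    (4,3)@(9, 7): e=[60,16,122] → #
    (5,3)@(11, 7): e=[78,34,86] → #
    (8,3)@(17, 7): e=[132,88,-22] → ·
    (1,4)@(3, 9): e=[0,0,198] → #  [on edge]
    (2,7)@(5, 15): e=[0,132,66] → #  [on edge]
    (3,10)@(7, 21): e=[0,264,-66] → ·  [on edge]
  covered (25 px):
    · · · · · · · · · · #
    · · · · · · · · # # ·
    · · · · · · # # # · ·
    · · · · # # # # · · ·
    · # # # # # # · · · ·
    · · # # # # · · · · ·
    · · # # # · · · · · ·
    · · # # · · · · · · ·
    · · · · · · · · · · ·
    · · · · · · · · · · ·
    · · · · · · · · · · ·
    · · · · · · · · · · ·
T1:
  2·area = 116
  edge (0, 14)→(14, 11): d=(14,-3) inclusive
  edge (14, 11)→(20, 18): d=(6,7) inclusive
  edge (20, 18)→(0, 14): d=(-20,-4) inclusive
    (2,6)@(5, 13): e=[1,75,40] → #
    (3,6)@(7, 13): e=[7,61,48] → #
    (4,6)@(9, 13): e=[13,47,56] → #
    (5,6)@(11, 13): e=[19,33,64] → #
    (6,6)@(13, 13): e=[25,19,72] → #
    (7,6)@(15, 13): e=[31,5,80] → #
    (8,6)@(17, 13): e=[37,-9,88] → ·
    (2,7)@(5, 15): e=[29,87,0] → #  [on edge]
    (8,7)@(17, 15): e=[65,3,48] → #
    (9,7)@(19, 15): e=[71,-11,56] → ·
    (2,8)@(5, 17): e=[57,99,-40] → ·
    (3,8)@(7, 17): e=[63,85,-32] → ·
    (7,8)@(15, 17): e=[87,29,0] → #  [on edge]
  covered (16 px):
    · · · · · · · · · · ·
    · · · · · · · · · · ·
    · · · · · · · · · · ·
    · · · · · · · · · · ·
    · · · · · · · · · · ·
    · · · · · · · · · · ·
    · · # # # # # # · · ·
    · · # # # # # # # · ·
    · · · · · · · # # # ·
    · · · · · · · · · · ·
    · · · · · · · · · · ·
    · · · · · · · · · · ·
T2:
  2·area = 40  (B↔C swapped to make it positive)
  edge (3, 2)→(8, 2): d=(5,0) inclusive
  edge (8, 2)→(20, 10): d=(12,8) inclusive
  edge (20, 10)→(3, 2): d=(-17,-8) inclusive
    (3,1)@(7, 3): e=[5,20,15] → #
    (4,1)@(9, 3): e=[5,4,31] → #
    (5,1)@(11, 3): e=[5,-12,47] → ·
    (3,2)@(7, 5): e=[15,44,-19] → ·
    (4,2)@(9, 5): e=[15,28,-3] → ·
    (5,2)@(11, 5): e=[15,12,13] → #
    (6,2)@(13, 5): e=[15,-4,29] → ·
    (5,3)@(11, 7): e=[25,36,-21] → ·
    (7,3)@(15, 7): e=[25,4,11] → #
    (8,3)@(17, 7): e=[25,-12,27] → ·
    (7,4)@(15, 9): e=[35,28,-23] → ·
  covered (4 px):
    · · · · · · · · · · ·
    · · · # # · · · · · ·
    · · · · · # · · · · ·
    · · · · · · · # · · ·
    · · · · · · · · · · ·
    · · · · · · · · · · ·
    · · · · · · · · · · ·
    · · · · · · · · · · ·
    · · · · · · · · · · ·
    · · · · · · · · · · ·
    · · · · · · · · · · ·
    · · · · · · · · · · ·

Result: [[2,6],[3,6],[4,6],[5,6],[6,6],[7,6],[2,7],[3,7],[4,7],[5,7],[6,7],[7,7],[8,7],[7,8],[8,8],[9,8]]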